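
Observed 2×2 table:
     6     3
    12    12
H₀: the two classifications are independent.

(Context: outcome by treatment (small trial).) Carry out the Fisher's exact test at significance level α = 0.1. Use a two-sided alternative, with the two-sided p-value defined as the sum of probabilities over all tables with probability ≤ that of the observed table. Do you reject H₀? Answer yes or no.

reject H₀: no

Margins: r₁=9, r₂=24, c₁=18, c₂=15, n=33
p_obs = C(9,6)·C(24,12)/C(33,18); sum pmf over tables with pmf ≤ p_obs
p-value (two-sided) = 0.45849
At α=0.1: p ≥ α → fail to reject H₀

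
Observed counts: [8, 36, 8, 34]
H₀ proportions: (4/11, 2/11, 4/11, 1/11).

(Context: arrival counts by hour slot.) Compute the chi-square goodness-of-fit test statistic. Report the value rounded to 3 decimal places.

n = 86; E_i = n·p_i = [31.27, 15.64, 31.27, 7.82]
χ² = (8−31.27)²/31.27 + (36−15.64)²/15.64 + (8−31.27)²/31.27 + (34−7.82)²/7.82 = 148.8372
df = 3

test statistic = 148.837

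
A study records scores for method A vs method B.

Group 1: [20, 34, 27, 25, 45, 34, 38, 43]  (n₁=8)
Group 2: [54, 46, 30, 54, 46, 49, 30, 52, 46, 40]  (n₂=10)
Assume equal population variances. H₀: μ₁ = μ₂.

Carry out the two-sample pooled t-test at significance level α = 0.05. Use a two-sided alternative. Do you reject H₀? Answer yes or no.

reject H₀: yes

x̄₁=33.250, s₁=8.779, n₁=8
x̄₂=44.700, s₂=8.845, n₂=10
s_p² = [7·8.779² + 9·8.845²]/16 = 77.7250
SE = √(s_p²·(1/8+1/10)) = 4.1819
t = (33.250−44.700)/4.1819 = -2.7380
df = 16
p-value (two-sided) = 0.01459
At α=0.05: p < α → reject H₀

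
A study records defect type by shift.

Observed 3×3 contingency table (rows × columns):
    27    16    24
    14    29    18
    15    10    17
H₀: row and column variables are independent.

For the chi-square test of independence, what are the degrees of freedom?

df = (r−1)(c−1) = (3−1)·(3−1) = 4

degrees of freedom = 4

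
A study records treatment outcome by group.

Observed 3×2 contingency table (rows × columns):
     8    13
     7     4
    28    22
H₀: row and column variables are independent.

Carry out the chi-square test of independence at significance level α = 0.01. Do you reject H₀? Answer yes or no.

reject H₀: no

Row totals [21, 11, 50], col totals [43, 39], n=82
χ² = (8−11.01)²/11.01 + (13−9.99)²/9.99 + (7−5.77)²/5.77 + (4−5.23)²/5.23 + (28−26.22)²/26.22 + (22−23.78)²/23.78 = 2.5396
df = 2
p-value (upper-tail) = 0.28089
At α=0.01: p ≥ α → fail to reject H₀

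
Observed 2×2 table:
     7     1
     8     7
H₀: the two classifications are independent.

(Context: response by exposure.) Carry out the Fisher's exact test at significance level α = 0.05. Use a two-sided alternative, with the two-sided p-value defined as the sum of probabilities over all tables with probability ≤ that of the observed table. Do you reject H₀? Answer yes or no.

Margins: r₁=8, r₂=15, c₁=15, c₂=8, n=23
p_obs = C(8,7)·C(15,8)/C(23,15); sum pmf over tables with pmf ≤ p_obs
p-value (two-sided) = 0.17633
At α=0.05: p ≥ α → fail to reject H₀

reject H₀: no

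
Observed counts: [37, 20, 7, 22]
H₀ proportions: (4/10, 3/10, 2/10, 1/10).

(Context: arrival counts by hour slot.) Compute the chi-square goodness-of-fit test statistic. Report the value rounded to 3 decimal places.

n = 86; E_i = n·p_i = [34.40, 25.80, 17.20, 8.60]
χ² = (37−34.40)²/34.40 + (20−25.80)²/25.80 + (7−17.20)²/17.20 + (22−8.60)²/8.60 = 28.4283
df = 3

test statistic = 28.428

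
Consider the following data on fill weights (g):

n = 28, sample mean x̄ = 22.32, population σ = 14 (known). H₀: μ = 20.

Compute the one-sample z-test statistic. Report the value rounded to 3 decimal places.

SE = σ/√n = 14/√28 = 2.6458
z = (x̄−μ₀)/SE = (22.32−20)/2.6458 = 0.8769

test statistic = 0.877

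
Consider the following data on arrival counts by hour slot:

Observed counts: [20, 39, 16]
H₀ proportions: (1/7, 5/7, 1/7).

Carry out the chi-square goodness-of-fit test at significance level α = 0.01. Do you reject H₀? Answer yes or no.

reject H₀: yes

n = 75; E_i = n·p_i = [10.71, 53.57, 10.71]
χ² = (20−10.71)²/10.71 + (39−53.57)²/53.57 + (16−10.71)²/10.71 = 14.6187
df = 2
p-value (upper-tail) = 0.00067
At α=0.01: p < α → reject H₀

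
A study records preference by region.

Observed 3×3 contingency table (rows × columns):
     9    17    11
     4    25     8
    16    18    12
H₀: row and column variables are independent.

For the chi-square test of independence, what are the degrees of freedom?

df = (r−1)(c−1) = (3−1)·(3−1) = 4

degrees of freedom = 4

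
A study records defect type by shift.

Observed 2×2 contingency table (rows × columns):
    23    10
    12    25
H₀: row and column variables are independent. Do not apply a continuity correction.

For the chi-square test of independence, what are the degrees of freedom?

df = (r−1)(c−1) = (2−1)·(2−1) = 1

degrees of freedom = 1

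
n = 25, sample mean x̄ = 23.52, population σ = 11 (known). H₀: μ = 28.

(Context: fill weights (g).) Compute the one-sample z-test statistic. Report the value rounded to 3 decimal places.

test statistic = -2.036

SE = σ/√n = 11/√25 = 2.2000
z = (x̄−μ₀)/SE = (23.52−28)/2.2000 = -2.0364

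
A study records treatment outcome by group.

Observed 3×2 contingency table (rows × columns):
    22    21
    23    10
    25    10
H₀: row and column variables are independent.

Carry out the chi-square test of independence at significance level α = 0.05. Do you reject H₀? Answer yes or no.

Row totals [43, 33, 35], col totals [70, 41], n=111
χ² = (22−27.12)²/27.12 + (21−15.88)²/15.88 + (23−20.81)²/20.81 + (10−12.19)²/12.19 + (25−22.07)²/22.07 + (10−12.93)²/12.93 = 4.2892
df = 2
p-value (upper-tail) = 0.11711
At α=0.05: p ≥ α → fail to reject H₀

reject H₀: no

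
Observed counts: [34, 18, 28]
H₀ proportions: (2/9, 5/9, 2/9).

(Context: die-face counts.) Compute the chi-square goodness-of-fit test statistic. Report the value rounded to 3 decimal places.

n = 80; E_i = n·p_i = [17.78, 44.44, 17.78]
χ² = (34−17.78)²/17.78 + (18−44.44)²/44.44 + (28−17.78)²/17.78 = 36.4150
df = 2

test statistic = 36.415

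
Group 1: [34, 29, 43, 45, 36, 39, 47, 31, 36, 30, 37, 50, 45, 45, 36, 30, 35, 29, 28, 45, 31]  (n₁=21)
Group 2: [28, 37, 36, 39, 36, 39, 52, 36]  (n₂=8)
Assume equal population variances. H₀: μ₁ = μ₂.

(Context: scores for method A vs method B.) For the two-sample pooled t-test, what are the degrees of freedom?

df = n₁ + n₂ − 2 = 21 + 8 − 2 = 27

degrees of freedom = 27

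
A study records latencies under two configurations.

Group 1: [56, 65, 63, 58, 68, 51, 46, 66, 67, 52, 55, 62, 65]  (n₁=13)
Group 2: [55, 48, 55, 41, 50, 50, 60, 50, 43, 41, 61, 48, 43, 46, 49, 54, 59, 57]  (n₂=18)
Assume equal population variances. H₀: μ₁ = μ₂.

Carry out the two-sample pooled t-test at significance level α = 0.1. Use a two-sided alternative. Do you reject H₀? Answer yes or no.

reject H₀: yes

x̄₁=59.538, s₁=7.043, n₁=13
x̄₂=50.556, s₂=6.401, n₂=18
s_p² = [12·7.043² + 17·6.401²]/29 = 44.5405
SE = √(s_p²·(1/13+1/18)) = 2.4291
t = (59.538−50.556)/2.4291 = 3.6980
df = 29
p-value (two-sided) = 0.00090
At α=0.1: p < α → reject H₀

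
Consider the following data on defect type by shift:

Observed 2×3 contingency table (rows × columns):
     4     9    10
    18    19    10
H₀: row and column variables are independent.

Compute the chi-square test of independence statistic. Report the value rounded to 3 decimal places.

test statistic = 4.818

Row totals [23, 47], col totals [22, 28, 20], n=70
χ² = (4−7.23)²/7.23 + (9−9.20)²/9.20 + (10−6.57)²/6.57 + (18−14.77)²/14.77 + (19−18.80)²/18.80 + (10−13.43)²/13.43 = 4.8184
df = 2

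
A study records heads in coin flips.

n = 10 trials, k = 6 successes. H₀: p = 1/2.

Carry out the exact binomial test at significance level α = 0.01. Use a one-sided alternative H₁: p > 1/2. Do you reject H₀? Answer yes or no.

Exact binomial: n=10, k=6, p₀=1/2=0.5000
P(X≥6) from Σ C(n,i)·p₀^i·(1−p₀)^(n−i)
p-value (one-sided, H₁ greater) = 0.37695
At α=0.01: p ≥ α → fail to reject H₀

reject H₀: no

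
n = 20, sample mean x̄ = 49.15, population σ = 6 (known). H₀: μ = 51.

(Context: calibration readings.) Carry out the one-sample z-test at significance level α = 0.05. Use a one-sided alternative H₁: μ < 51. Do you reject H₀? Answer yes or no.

reject H₀: no

SE = σ/√n = 6/√20 = 1.3416
z = (x̄−μ₀)/SE = (49.15−51)/1.3416 = -1.3789
p-value (one-sided, H₁ less) = 0.08396
At α=0.05: p ≥ α → fail to reject H₀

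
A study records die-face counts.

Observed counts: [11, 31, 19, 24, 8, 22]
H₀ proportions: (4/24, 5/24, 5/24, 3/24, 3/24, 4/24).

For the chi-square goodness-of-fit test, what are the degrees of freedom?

degrees of freedom = 5

df = k − 1 = 6 − 1 = 5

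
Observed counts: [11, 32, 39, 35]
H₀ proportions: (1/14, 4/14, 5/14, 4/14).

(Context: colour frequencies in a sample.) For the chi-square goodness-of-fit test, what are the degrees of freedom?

degrees of freedom = 3

df = k − 1 = 4 − 1 = 3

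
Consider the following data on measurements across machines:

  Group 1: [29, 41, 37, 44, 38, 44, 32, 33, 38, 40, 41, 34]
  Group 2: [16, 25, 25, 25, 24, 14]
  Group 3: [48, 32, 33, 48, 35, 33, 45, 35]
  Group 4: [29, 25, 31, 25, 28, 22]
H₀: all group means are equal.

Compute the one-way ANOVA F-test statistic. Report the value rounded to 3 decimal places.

test statistic = 18.316

Group means [37.58, 21.50, 38.62, 26.67], grand mean 32.781
SSB = Σnᵢ(x̄ᵢ−x̄)² = 1537.844; SSW = ΣΣ(x−x̄ᵢ)² = 783.625
MSB = 1537.844/3 = 512.6146; MSW = 783.625/28 = 27.9866
F = MSB/MSW = 18.3164
df = (3, 28)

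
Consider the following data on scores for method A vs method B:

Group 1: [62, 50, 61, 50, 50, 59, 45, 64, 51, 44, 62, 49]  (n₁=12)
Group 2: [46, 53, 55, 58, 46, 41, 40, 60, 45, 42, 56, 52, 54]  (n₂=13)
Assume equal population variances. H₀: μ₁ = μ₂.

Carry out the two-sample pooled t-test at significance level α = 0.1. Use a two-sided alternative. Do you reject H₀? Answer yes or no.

x̄₁=53.917, s₁=7.166, n₁=12
x̄₂=49.846, s₂=6.805, n₂=13
s_p² = [11·7.166² + 12·6.805²]/23 = 48.7221
SE = √(s_p²·(1/12+1/13)) = 2.7943
t = (53.917−49.846)/2.7943 = 1.4567
df = 23
p-value (two-sided) = 0.15871
At α=0.1: p ≥ α → fail to reject H₀

reject H₀: no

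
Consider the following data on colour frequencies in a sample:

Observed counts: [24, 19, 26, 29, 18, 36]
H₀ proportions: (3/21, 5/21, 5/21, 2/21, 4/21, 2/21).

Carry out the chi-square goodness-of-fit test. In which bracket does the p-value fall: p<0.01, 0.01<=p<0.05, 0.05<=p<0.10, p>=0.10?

n = 152; E_i = n·p_i = [21.71, 36.19, 36.19, 14.48, 28.95, 14.48]
χ² = (24−21.71)²/21.71 + (19−36.19)²/36.19 + (26−36.19)²/36.19 + (29−14.48)²/14.48 + (18−28.95)²/28.95 + (36−14.48)²/14.48 = 61.9928
df = 5
p-value (upper-tail) = 0.00000
→ bracket: p<0.01

p-value bracket: p<0.01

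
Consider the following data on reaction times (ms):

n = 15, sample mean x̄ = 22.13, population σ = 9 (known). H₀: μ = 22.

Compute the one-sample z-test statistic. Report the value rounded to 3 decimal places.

test statistic = 0.056

SE = σ/√n = 9/√15 = 2.3238
z = (x̄−μ₀)/SE = (22.13−22)/2.3238 = 0.0559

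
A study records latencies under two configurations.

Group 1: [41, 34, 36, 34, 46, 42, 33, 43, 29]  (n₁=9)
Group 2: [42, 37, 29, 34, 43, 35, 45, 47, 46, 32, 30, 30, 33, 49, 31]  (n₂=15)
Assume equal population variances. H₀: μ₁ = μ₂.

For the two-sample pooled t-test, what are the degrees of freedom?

degrees of freedom = 22

df = n₁ + n₂ − 2 = 9 + 15 − 2 = 22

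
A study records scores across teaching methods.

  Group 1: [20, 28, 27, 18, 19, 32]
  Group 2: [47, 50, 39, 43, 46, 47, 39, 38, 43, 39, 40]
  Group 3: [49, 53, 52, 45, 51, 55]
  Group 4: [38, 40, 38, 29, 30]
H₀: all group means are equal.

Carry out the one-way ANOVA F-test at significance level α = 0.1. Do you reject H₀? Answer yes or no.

Group means [24.00, 42.82, 50.83, 35.00], grand mean 39.107
SSB = Σnᵢ(x̄ᵢ−x̄)² = 2430.209; SSW = ΣΣ(x−x̄ᵢ)² = 502.470
MSB = 2430.209/3 = 810.0696; MSW = 502.470/24 = 20.9362
F = MSB/MSW = 38.6922
df = (3, 24)
p-value (upper-tail) = 0.00000
At α=0.1: p < α → reject H₀

reject H₀: yes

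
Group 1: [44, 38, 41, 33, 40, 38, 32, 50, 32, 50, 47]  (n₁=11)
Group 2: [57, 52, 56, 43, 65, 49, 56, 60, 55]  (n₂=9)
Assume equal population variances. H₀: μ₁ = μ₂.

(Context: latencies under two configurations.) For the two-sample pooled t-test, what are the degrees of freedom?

degrees of freedom = 18

df = n₁ + n₂ − 2 = 11 + 9 − 2 = 18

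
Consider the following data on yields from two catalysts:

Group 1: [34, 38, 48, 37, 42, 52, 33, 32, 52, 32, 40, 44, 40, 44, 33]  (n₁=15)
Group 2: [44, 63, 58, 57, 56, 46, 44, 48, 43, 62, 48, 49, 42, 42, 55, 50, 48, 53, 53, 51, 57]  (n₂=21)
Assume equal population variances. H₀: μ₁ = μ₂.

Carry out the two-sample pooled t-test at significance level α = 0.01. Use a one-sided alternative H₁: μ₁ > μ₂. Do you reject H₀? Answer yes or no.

x̄₁=40.067, s₁=6.881, n₁=15
x̄₂=50.905, s₂=6.387, n₂=21
s_p² = [14·6.881² + 20·6.387²]/34 = 43.4924
SE = √(s_p²·(1/15+1/21)) = 2.2295
t = (40.067−50.905)/2.2295 = -4.8613
df = 34
p-value (one-sided, H₁ greater) = 0.99999
At α=0.01: p ≥ α → fail to reject H₀

reject H₀: no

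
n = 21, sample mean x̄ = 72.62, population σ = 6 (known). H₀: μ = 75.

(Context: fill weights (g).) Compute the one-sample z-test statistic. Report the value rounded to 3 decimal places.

test statistic = -1.818

SE = σ/√n = 6/√21 = 1.3093
z = (x̄−μ₀)/SE = (72.62−75)/1.3093 = -1.8178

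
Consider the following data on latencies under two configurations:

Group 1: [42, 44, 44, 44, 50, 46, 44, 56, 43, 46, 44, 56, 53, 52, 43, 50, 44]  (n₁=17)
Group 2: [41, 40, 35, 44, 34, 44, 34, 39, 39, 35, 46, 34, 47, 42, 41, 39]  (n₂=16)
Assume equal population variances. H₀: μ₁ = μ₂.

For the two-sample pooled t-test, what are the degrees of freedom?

df = n₁ + n₂ − 2 = 17 + 16 − 2 = 31

degrees of freedom = 31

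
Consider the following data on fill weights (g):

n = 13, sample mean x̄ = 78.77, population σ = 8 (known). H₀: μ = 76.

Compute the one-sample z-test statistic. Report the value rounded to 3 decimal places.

SE = σ/√n = 8/√13 = 2.2188
z = (x̄−μ₀)/SE = (78.77−76)/2.2188 = 1.2484

test statistic = 1.248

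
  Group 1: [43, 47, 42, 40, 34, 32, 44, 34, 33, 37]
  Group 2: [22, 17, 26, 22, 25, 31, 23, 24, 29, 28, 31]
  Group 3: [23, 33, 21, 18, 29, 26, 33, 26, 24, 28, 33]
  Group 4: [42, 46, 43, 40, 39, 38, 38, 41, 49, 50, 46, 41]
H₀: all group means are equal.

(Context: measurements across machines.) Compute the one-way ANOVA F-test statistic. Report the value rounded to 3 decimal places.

Group means [38.60, 25.27, 26.73, 42.75], grand mean 33.432
SSB = Σnᵢ(x̄ᵢ−x̄)² = 2535.782; SSW = ΣΣ(x−x̄ᵢ)² = 879.014
MSB = 2535.782/3 = 845.2606; MSW = 879.014/40 = 21.9753
F = MSB/MSW = 38.4640
df = (3, 40)

test statistic = 38.464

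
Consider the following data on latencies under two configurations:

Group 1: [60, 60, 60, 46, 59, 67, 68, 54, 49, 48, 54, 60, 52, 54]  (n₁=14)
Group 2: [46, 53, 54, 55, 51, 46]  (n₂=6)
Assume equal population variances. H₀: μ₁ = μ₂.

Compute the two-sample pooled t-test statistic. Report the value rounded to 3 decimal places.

x̄₁=56.500, s₁=6.654, n₁=14
x̄₂=50.833, s₂=3.971, n₂=6
s_p² = [13·6.654² + 5·3.971²]/18 = 36.3519
SE = √(s_p²·(1/14+1/6)) = 2.9420
t = (56.500−50.833)/2.9420 = 1.9261
df = 18

test statistic = 1.926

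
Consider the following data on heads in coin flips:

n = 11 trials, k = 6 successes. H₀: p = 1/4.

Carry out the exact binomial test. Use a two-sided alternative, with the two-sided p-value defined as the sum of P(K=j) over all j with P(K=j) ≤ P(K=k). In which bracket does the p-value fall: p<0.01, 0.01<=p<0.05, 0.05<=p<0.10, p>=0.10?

Exact binomial: n=11, k=6, p₀=1/4=0.2500
P(X=j) = C(n,j)·p₀^j·(1−p₀)^(n−j); p = Σ P(X=j) over j with P(X=j) ≤ P(X=6)
p-value (two-sided) = 0.03433
→ bracket: 0.01<=p<0.05

p-value bracket: 0.01<=p<0.05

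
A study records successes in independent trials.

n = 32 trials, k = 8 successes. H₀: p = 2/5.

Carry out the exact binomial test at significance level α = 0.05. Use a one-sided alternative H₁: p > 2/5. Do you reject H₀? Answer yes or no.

reject H₀: no

Exact binomial: n=32, k=8, p₀=2/5=0.4000
P(X≥8) from Σ C(n,i)·p₀^i·(1−p₀)^(n−i)
p-value (one-sided, H₁ greater) = 0.97518
At α=0.05: p ≥ α → fail to reject H₀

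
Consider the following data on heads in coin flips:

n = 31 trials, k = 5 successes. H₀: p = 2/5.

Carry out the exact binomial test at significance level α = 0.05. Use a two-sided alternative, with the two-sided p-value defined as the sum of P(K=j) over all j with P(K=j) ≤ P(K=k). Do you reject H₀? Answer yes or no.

reject H₀: yes

Exact binomial: n=31, k=5, p₀=2/5=0.4000
P(X=j) = C(n,j)·p₀^j·(1−p₀)^(n−j); p = Σ P(X=j) over j with P(X=j) ≤ P(X=5)
p-value (two-sided) = 0.00565
At α=0.05: p < α → reject H₀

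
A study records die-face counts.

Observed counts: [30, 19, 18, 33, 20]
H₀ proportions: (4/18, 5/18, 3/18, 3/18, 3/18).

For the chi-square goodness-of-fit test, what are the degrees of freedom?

df = k − 1 = 5 − 1 = 4

degrees of freedom = 4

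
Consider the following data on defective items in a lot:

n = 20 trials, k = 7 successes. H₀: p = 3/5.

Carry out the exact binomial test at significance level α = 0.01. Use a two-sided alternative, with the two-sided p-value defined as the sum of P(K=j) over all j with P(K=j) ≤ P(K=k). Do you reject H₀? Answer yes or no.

reject H₀: no

Exact binomial: n=20, k=7, p₀=3/5=0.6000
P(X=j) = C(n,j)·p₀^j·(1−p₀)^(n−j); p = Σ P(X=j) over j with P(X=j) ≤ P(X=7)
p-value (two-sided) = 0.03699
At α=0.01: p ≥ α → fail to reject H₀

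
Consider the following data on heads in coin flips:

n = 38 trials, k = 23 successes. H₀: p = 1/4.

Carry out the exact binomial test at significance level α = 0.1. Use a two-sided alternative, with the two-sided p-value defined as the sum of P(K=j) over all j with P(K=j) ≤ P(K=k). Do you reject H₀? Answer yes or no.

reject H₀: yes

Exact binomial: n=38, k=23, p₀=1/4=0.2500
P(X=j) = C(n,j)·p₀^j·(1−p₀)^(n−j); p = Σ P(X=j) over j with P(X=j) ≤ P(X=23)
p-value (two-sided) = 0.00000
At α=0.1: p < α → reject H₀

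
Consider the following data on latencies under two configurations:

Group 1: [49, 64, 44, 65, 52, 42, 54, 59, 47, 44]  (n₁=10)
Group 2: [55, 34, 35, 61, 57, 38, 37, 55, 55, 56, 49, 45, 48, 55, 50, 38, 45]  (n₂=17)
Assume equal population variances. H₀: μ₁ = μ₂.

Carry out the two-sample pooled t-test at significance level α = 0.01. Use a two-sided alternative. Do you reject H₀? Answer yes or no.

reject H₀: no

x̄₁=52.000, s₁=8.353, n₁=10
x̄₂=47.824, s₂=8.727, n₂=17
s_p² = [9·8.353² + 16·8.727²]/25 = 73.8588
SE = √(s_p²·(1/10+1/17)) = 3.4250
t = (52.000−47.824)/3.4250 = 1.2194
df = 25
p-value (two-sided) = 0.23407
At α=0.01: p ≥ α → fail to reject H₀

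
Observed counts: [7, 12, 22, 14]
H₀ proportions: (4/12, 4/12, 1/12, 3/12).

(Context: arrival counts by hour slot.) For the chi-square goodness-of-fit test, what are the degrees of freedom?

degrees of freedom = 3

df = k − 1 = 4 − 1 = 3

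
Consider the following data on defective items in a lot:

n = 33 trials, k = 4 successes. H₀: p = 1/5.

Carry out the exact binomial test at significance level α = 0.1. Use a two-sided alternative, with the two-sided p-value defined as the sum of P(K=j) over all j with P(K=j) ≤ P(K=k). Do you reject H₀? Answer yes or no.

Exact binomial: n=33, k=4, p₀=1/5=0.2000
P(X=j) = C(n,j)·p₀^j·(1−p₀)^(n−j); p = Σ P(X=j) over j with P(X=j) ≤ P(X=4)
p-value (two-sided) = 0.38216
At α=0.1: p ≥ α → fail to reject H₀

reject H₀: no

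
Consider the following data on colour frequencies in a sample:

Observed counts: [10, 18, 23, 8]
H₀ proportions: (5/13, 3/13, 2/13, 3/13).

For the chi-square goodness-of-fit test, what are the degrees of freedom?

degrees of freedom = 3

df = k − 1 = 4 − 1 = 3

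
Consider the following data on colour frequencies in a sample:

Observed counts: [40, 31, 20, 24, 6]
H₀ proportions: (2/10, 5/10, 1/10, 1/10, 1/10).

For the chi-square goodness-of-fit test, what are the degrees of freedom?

df = k − 1 = 5 − 1 = 4

degrees of freedom = 4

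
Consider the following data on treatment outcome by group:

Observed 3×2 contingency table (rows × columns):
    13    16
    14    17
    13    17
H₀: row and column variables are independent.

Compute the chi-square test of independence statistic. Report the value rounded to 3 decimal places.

Row totals [29, 31, 30], col totals [40, 50], n=90
χ² = (13−12.89)²/12.89 + (16−16.11)²/16.11 + (14−13.78)²/13.78 + (17−17.22)²/17.22 + (13−13.33)²/13.33 + (17−16.67)²/16.67 = 0.0232
df = 2

test statistic = 0.023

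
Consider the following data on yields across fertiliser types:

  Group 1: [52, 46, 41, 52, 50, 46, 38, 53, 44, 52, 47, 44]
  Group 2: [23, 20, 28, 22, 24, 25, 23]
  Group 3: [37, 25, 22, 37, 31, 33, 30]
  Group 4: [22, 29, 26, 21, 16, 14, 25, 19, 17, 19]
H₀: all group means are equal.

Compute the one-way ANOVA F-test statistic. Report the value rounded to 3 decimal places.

Group means [47.08, 23.57, 30.71, 20.80], grand mean 32.028
SSB = Σnᵢ(x̄ᵢ−x̄)² = 4493.313; SSW = ΣΣ(x−x̄ᵢ)² = 691.660
MSB = 4493.313/3 = 1497.7709; MSW = 691.660/32 = 21.6144
F = MSB/MSW = 69.2952
df = (3, 32)

test statistic = 69.295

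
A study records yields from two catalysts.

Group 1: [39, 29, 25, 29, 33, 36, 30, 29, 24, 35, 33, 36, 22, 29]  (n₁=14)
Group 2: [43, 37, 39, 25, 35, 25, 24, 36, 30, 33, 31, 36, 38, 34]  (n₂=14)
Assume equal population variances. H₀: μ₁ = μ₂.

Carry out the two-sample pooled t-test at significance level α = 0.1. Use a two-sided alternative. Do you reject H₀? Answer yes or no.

x̄₁=30.643, s₁=4.955, n₁=14
x̄₂=33.286, s₂=5.690, n₂=14
s_p² = [13·4.955² + 13·5.690²]/26 = 28.4643
SE = √(s_p²·(1/14+1/14)) = 2.0165
t = (30.643−33.286)/2.0165 = -1.3106
df = 26
p-value (two-sided) = 0.20145
At α=0.1: p ≥ α → fail to reject H₀

reject H₀: no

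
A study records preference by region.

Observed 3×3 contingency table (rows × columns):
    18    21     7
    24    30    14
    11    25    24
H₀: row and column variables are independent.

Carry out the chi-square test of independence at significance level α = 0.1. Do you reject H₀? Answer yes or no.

Row totals [46, 68, 60], col totals [53, 76, 45], n=174
χ² = (18−14.01)²/14.01 + (21−20.09)²/20.09 + (7−11.90)²/11.90 + (24−20.71)²/20.71 + (30−29.70)²/29.70 + (14−17.59)²/17.59 + (11−18.28)²/18.28 + (25−26.21)²/26.21 + (24−15.52)²/15.52 = 12.0373
df = 4
p-value (upper-tail) = 0.01708
At α=0.1: p < α → reject H₀

reject H₀: yes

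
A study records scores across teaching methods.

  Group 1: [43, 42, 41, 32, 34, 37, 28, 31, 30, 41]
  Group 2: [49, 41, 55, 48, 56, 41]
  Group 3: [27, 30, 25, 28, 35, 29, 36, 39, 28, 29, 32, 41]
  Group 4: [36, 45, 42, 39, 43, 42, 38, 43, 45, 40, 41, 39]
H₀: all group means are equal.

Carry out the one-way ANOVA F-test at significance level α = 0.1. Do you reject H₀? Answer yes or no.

reject H₀: yes

Group means [35.90, 48.33, 31.58, 41.08], grand mean 38.025
SSB = Σnᵢ(x̄ᵢ−x̄)² = 1292.908; SSW = ΣΣ(x−x̄ᵢ)² = 858.067
MSB = 1292.908/3 = 430.9694; MSW = 858.067/36 = 23.8352
F = MSB/MSW = 18.0812
df = (3, 36)
p-value (upper-tail) = 0.00000
At α=0.1: p < α → reject H₀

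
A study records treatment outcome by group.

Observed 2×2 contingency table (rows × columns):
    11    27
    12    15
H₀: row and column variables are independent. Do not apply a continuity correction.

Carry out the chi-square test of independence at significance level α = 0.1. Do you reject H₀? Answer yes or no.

Row totals [38, 27], col totals [23, 42], n=65
χ² = (11−13.45)²/13.45 + (27−24.55)²/24.55 + (12−9.55)²/9.55 + (15−17.45)²/17.45 = 1.6580
df = 1
p-value (upper-tail) = 0.19787
At α=0.1: p ≥ α → fail to reject H₀

reject H₀: no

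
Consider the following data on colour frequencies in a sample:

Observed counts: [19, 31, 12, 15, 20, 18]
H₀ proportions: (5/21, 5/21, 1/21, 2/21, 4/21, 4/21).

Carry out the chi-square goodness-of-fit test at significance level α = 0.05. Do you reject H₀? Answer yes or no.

reject H₀: yes

n = 115; E_i = n·p_i = [27.38, 27.38, 5.48, 10.95, 21.90, 21.90]
χ² = (19−27.38)²/27.38 + (31−27.38)²/27.38 + (12−5.48)²/5.48 + (15−10.95)²/10.95 + (20−21.90)²/21.90 + (18−21.90)²/21.90 = 13.1730
df = 5
p-value (upper-tail) = 0.02181
At α=0.05: p < α → reject H₀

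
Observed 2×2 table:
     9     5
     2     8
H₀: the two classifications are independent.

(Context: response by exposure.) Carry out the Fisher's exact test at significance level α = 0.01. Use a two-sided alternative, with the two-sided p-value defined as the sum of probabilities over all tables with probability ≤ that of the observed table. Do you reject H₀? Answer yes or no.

Margins: r₁=14, r₂=10, c₁=11, c₂=13, n=24
p_obs = C(14,9)·C(10,2)/C(24,11); sum pmf over tables with pmf ≤ p_obs
p-value (two-sided) = 0.04718
At α=0.01: p ≥ α → fail to reject H₀

reject H₀: no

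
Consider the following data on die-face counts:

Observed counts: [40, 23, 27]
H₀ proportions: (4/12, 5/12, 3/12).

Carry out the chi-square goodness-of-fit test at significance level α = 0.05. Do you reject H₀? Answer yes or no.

reject H₀: yes

n = 90; E_i = n·p_i = [30.00, 37.50, 22.50]
χ² = (40−30.00)²/30.00 + (23−37.50)²/37.50 + (27−22.50)²/22.50 = 9.8400
df = 2
p-value (upper-tail) = 0.00730
At α=0.05: p < α → reject H₀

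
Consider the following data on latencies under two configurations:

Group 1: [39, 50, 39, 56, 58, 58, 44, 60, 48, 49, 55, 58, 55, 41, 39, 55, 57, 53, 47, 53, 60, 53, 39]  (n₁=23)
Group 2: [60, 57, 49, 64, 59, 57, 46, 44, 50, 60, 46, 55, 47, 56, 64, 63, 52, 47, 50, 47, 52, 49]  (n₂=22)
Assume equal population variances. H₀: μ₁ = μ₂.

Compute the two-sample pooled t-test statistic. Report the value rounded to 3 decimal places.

test statistic = -1.299

x̄₁=50.696, s₁=7.333, n₁=23
x̄₂=53.364, s₂=6.389, n₂=22
s_p² = [22·7.333² + 21·6.389²]/43 = 47.4409
SE = √(s_p²·(1/23+1/22)) = 2.0540
t = (50.696−53.364)/2.0540 = -1.2989
df = 43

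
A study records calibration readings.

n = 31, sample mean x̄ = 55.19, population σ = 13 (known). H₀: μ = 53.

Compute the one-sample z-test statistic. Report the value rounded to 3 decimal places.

SE = σ/√n = 13/√31 = 2.3349
z = (x̄−μ₀)/SE = (55.19−53)/2.3349 = 0.9380

test statistic = 0.938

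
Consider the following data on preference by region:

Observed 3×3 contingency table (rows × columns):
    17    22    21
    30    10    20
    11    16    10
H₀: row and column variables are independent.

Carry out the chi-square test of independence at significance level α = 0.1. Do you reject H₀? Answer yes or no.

reject H₀: yes

Row totals [60, 60, 37], col totals [58, 48, 51], n=157
χ² = (17−22.17)²/22.17 + (22−18.34)²/18.34 + (21−19.49)²/19.49 + (30−22.17)²/22.17 + (10−18.34)²/18.34 + (20−19.49)²/19.49 + (11−13.67)²/13.67 + (16−11.31)²/11.31 + (10−12.02)²/12.02 = 11.4301
df = 4
p-value (upper-tail) = 0.02213
At α=0.1: p < α → reject H₀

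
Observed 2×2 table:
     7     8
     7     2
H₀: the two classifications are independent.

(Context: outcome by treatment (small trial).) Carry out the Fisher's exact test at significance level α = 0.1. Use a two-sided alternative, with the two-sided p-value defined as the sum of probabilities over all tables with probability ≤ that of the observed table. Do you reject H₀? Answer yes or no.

reject H₀: no

Margins: r₁=15, r₂=9, c₁=14, c₂=10, n=24
p_obs = C(15,7)·C(9,7)/C(24,14); sum pmf over tables with pmf ≤ p_obs
p-value (two-sided) = 0.20992
At α=0.1: p ≥ α → fail to reject H₀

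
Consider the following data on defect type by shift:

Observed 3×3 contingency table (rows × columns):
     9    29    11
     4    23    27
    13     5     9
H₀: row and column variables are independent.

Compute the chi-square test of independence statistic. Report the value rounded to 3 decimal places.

Row totals [49, 54, 27], col totals [26, 57, 47], n=130
χ² = (9−9.80)²/9.80 + (29−21.48)²/21.48 + (11−17.72)²/17.72 + (4−10.80)²/10.80 + (23−23.68)²/23.68 + (27−19.52)²/19.52 + (13−5.40)²/5.40 + (5−11.84)²/11.84 + (9−9.76)²/9.76 = 27.1101
df = 4

test statistic = 27.110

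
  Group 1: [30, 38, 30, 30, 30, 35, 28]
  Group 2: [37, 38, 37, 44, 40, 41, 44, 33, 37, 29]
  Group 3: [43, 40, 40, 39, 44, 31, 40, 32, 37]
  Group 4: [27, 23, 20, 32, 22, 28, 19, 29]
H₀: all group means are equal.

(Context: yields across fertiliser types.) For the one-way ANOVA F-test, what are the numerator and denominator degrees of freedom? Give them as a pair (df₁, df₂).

degrees of freedom = [3, 30]

k = 4 groups, N = 34 total
df = (k−1, N−k) = (4−1, 34−4) = (3, 30)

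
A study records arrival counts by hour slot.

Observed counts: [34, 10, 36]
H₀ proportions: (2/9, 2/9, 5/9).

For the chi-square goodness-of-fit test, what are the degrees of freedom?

df = k − 1 = 3 − 1 = 2

degrees of freedom = 2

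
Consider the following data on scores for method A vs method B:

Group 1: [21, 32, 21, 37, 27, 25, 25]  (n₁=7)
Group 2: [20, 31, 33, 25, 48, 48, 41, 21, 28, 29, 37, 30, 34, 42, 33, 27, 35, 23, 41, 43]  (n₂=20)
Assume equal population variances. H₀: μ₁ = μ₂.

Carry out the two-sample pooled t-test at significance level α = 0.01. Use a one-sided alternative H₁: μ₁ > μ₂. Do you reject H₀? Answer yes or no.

x̄₁=26.857, s₁=5.843, n₁=7
x̄₂=33.450, s₂=8.407, n₂=20
s_p² = [6·5.843² + 19·8.407²]/25 = 61.9123
SE = √(s_p²·(1/7+1/20)) = 3.4555
t = (26.857−33.450)/3.4555 = -1.9080
df = 25
p-value (one-sided, H₁ greater) = 0.96603
At α=0.01: p ≥ α → fail to reject H₀

reject H₀: no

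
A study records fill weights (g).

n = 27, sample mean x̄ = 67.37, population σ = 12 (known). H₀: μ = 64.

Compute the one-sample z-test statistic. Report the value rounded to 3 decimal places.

SE = σ/√n = 12/√27 = 2.3094
z = (x̄−μ₀)/SE = (67.37−64)/2.3094 = 1.4593

test statistic = 1.459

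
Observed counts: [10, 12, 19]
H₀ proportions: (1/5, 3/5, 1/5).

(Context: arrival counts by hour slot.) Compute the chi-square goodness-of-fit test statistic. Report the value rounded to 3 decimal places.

n = 41; E_i = n·p_i = [8.20, 24.60, 8.20]
χ² = (10−8.20)²/8.20 + (12−24.60)²/24.60 + (19−8.20)²/8.20 = 21.0732
df = 2

test statistic = 21.073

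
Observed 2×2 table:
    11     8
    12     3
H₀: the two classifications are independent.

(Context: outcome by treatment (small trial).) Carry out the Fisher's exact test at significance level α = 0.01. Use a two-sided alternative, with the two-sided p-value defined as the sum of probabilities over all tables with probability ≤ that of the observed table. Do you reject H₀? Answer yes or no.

reject H₀: no

Margins: r₁=19, r₂=15, c₁=23, c₂=11, n=34
p_obs = C(19,11)·C(15,12)/C(34,23); sum pmf over tables with pmf ≤ p_obs
p-value (two-sided) = 0.27138
At α=0.01: p ≥ α → fail to reject H₀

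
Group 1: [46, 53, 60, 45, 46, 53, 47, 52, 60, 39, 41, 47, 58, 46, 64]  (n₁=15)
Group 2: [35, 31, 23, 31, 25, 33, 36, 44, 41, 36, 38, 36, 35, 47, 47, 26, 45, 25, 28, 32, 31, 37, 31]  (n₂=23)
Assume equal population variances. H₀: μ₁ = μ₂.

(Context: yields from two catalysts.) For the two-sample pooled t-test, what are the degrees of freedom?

df = n₁ + n₂ − 2 = 15 + 23 − 2 = 36

degrees of freedom = 36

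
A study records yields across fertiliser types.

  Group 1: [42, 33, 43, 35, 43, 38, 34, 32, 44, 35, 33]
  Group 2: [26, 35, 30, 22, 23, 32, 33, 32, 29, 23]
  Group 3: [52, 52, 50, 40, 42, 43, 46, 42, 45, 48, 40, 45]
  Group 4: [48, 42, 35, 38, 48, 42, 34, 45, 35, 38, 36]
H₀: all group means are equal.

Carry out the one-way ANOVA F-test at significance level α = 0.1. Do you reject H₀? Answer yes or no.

Group means [37.45, 28.50, 45.42, 40.09], grand mean 38.250
SSB = Σnᵢ(x̄ᵢ−x̄)² = 1611.197; SSW = ΣΣ(x−x̄ᵢ)² = 891.053
MSB = 1611.197/3 = 537.0657; MSW = 891.053/40 = 22.2763
F = MSB/MSW = 24.1093
df = (3, 40)
p-value (upper-tail) = 0.00000
At α=0.1: p < α → reject H₀

reject H₀: yes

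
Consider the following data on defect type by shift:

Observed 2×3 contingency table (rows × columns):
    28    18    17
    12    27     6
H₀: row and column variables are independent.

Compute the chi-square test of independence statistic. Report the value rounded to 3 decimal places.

test statistic = 10.760

Row totals [63, 45], col totals [40, 45, 23], n=108
χ² = (28−23.33)²/23.33 + (18−26.25)²/26.25 + (17−13.42)²/13.42 + (12−16.67)²/16.67 + (27−18.75)²/18.75 + (6−9.58)²/9.58 = 10.7598
df = 2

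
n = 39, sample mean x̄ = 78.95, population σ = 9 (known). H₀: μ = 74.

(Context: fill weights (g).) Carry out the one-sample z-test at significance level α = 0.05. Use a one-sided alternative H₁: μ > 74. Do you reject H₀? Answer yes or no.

SE = σ/√n = 9/√39 = 1.4412
z = (x̄−μ₀)/SE = (78.95−74)/1.4412 = 3.4347
p-value (one-sided, H₁ greater) = 0.00030
At α=0.05: p < α → reject H₀

reject H₀: yes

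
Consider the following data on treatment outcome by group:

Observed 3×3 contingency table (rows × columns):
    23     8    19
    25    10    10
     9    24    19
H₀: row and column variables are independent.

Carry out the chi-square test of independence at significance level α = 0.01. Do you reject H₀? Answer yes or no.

reject H₀: yes

Row totals [50, 45, 52], col totals [57, 42, 48], n=147
χ² = (23−19.39)²/19.39 + (8−14.29)²/14.29 + (19−16.33)²/16.33 + (25−17.45)²/17.45 + (10−12.86)²/12.86 + (10−14.69)²/14.69 + (9−20.16)²/20.16 + (24−14.86)²/14.86 + (19−16.98)²/16.98 = 21.3258
df = 4
p-value (upper-tail) = 0.00027
At α=0.01: p < α → reject H₀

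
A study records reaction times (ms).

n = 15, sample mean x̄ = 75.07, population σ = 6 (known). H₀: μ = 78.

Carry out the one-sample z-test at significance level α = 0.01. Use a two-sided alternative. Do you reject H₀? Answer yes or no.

reject H₀: no

SE = σ/√n = 6/√15 = 1.5492
z = (x̄−μ₀)/SE = (75.07−78)/1.5492 = -1.8913
p-value (two-sided) = 0.05858
At α=0.01: p ≥ α → fail to reject H₀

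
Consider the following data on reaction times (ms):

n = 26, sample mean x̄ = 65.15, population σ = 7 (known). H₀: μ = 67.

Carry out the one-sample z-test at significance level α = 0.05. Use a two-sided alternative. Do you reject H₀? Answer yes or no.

reject H₀: no

SE = σ/√n = 7/√26 = 1.3728
z = (x̄−μ₀)/SE = (65.15−67)/1.3728 = -1.3476
p-value (two-sided) = 0.17779
At α=0.05: p ≥ α → fail to reject H₀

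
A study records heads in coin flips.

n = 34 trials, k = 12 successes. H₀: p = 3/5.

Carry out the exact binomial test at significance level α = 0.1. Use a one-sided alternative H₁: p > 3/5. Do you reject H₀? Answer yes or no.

reject H₀: no

Exact binomial: n=34, k=12, p₀=3/5=0.6000
P(X≥12) from Σ C(n,i)·p₀^i·(1−p₀)^(n−i)
p-value (one-sided, H₁ greater) = 0.99897
At α=0.1: p ≥ α → fail to reject H₀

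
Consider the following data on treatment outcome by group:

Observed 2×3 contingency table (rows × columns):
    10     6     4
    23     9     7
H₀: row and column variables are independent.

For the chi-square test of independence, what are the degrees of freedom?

degrees of freedom = 2

df = (r−1)(c−1) = (2−1)·(3−1) = 2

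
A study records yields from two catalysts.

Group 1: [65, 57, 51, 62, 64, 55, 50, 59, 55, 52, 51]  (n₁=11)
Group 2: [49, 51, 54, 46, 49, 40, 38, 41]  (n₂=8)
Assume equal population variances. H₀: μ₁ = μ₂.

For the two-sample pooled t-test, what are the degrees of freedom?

df = n₁ + n₂ − 2 = 11 + 8 − 2 = 17

degrees of freedom = 17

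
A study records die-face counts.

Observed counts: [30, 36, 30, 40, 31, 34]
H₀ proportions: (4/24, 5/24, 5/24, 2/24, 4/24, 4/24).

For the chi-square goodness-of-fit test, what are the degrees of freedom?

df = k − 1 = 6 − 1 = 5

degrees of freedom = 5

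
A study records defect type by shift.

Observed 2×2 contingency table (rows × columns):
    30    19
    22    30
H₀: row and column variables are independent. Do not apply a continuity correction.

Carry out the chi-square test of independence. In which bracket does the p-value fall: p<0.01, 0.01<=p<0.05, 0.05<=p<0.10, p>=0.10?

Row totals [49, 52], col totals [52, 49], n=101
χ² = (30−25.23)²/25.23 + (19−23.77)²/23.77 + (22−26.77)²/26.77 + (30−25.23)²/25.23 = 3.6142
df = 1
p-value (upper-tail) = 0.05729
→ bracket: 0.05<=p<0.10

p-value bracket: 0.05<=p<0.10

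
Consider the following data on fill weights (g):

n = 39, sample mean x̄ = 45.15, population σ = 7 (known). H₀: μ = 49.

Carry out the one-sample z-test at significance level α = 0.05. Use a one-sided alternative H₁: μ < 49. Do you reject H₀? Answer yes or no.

reject H₀: yes

SE = σ/√n = 7/√39 = 1.1209
z = (x̄−μ₀)/SE = (45.15−49)/1.1209 = -3.4347
p-value (one-sided, H₁ less) = 0.00030
At α=0.05: p < α → reject H₀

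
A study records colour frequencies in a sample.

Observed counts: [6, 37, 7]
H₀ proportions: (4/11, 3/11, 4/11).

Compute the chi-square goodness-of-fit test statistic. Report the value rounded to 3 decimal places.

n = 50; E_i = n·p_i = [18.18, 13.64, 18.18]
χ² = (6−18.18)²/18.18 + (37−13.64)²/13.64 + (7−18.18)²/18.18 = 55.0683
df = 2

test statistic = 55.068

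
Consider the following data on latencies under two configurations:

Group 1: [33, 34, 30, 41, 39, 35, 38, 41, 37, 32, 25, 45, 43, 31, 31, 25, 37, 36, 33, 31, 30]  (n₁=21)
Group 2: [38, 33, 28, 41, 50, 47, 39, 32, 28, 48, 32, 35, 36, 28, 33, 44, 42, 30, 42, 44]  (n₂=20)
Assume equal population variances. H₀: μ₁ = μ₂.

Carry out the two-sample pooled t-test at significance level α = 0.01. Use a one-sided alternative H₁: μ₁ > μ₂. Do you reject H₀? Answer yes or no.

x̄₁=34.619, s₁=5.399, n₁=21
x̄₂=37.500, s₂=7.008, n₂=20
s_p² = [20·5.399² + 19·7.008²]/39 = 38.8706
SE = √(s_p²·(1/21+1/20)) = 1.9479
t = (34.619−37.500)/1.9479 = -1.4790
df = 39
p-value (one-sided, H₁ greater) = 0.92641
At α=0.01: p ≥ α → fail to reject H₀

reject H₀: no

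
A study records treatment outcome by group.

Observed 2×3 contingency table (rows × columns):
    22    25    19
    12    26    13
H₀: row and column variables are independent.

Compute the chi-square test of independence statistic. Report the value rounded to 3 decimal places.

test statistic = 2.199

Row totals [66, 51], col totals [34, 51, 32], n=117
χ² = (22−19.18)²/19.18 + (25−28.77)²/28.77 + (19−18.05)²/18.05 + (12−14.82)²/14.82 + (26−22.23)²/22.23 + (13−13.95)²/13.95 = 2.1988
df = 2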